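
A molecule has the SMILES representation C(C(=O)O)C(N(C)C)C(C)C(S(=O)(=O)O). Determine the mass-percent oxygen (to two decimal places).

Atom tally by fragment:
  HOOCCH2 → C:2 H:3 O:2
  CH(N(CH3)2) → C:3 H:7 N:1
  CH(CH3) → C:2 H:4
  CH2SO3H → C:1 H:3 S:1 O:3
Element totals:
  C: 8
  H: 17
  N: 1
  O: 5
  S: 1
Molecular formula: C8H17NO5S.
Molar mass = 239.286 g/mol.
Mass from O: 5 × 15.999 = 79.995 g/mol.
%O = 79.995 / 239.286 × 100 = 33.43%.

33.43%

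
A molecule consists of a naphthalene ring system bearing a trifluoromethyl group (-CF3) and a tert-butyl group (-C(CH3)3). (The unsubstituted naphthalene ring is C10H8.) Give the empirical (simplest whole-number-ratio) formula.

Atom tally by fragment:
  naphthalene ring system core → C:10 H:8
  (− 2 ring H displaced by substituents)
  + CF3 → C:1 F:3
  + C(CH3)3 → C:4 H:9
Element totals:
  C: 15
  H: 15
  F: 3
Molecular formula: C15H15F3.
gcd of subscripts = 3; dividing each by 3:
  C: 15/3 = 5
  F: 3/3 = 1
  H: 15/3 = 5

C5H5F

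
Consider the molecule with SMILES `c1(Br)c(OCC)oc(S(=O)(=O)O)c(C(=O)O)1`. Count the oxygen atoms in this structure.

7

Atom tally by fragment:
  furan ring core → C:4 H:4 O:1
  (− 4 ring H displaced by substituents)
  + Br → Br:1
  + OC2H5 → C:2 H:5 O:1
  + SO3H → S:1 O:3 H:1
  + COOH → C:1 H:1 O:2
Element totals:
  C: 7
  H: 7
  Br: 1
  O: 7
  S: 1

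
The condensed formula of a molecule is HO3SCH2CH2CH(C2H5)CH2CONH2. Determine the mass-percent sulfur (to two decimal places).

Element totals:
  C: 7
  H: 15
  N: 1
  O: 4
  S: 1
Molecular formula: C7H15NO4S.
Molar mass = 209.260 g/mol.
Mass from S: 1 × 32.06 = 32.060 g/mol.
%S = 32.060 / 209.260 × 100 = 15.32%.

15.32%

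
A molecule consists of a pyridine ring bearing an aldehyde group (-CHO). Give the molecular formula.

Atom tally by fragment:
  pyridine ring core → C:5 H:5 N:1
  (− 1 ring H displaced by substituents)
  + CHO → C:1 H:1 O:1
Element totals:
  C: 6
  H: 5
  N: 1
  O: 1

C6H5NO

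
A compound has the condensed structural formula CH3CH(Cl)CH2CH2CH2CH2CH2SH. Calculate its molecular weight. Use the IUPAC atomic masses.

166.71 g/mol

Atom tally by fragment:
  CH3 → C:1 H:3
  CH(Cl) → C:1 H:1 Cl:1
  CH2 → C:1 H:2
  CH2 → C:1 H:2
  CH2 → C:1 H:2
  CH2 → C:1 H:2
  CH2SH → C:1 H:3 S:1
Element totals:
  C: 7
  H: 15
  Cl: 1
  S: 1
Molecular formula: C7H15ClS.
  M = 7(12.011) + 15(1.008) + 35.45 + 32.06
    = 84.077 + 15.120 + 35.450 + 32.060 = 166.707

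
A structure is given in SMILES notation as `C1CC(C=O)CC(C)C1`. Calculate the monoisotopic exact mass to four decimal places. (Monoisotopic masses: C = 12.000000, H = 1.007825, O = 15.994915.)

Atom tally by fragment:
  cyclohexane ring core → C:6 H:12
  (− 2 ring H displaced by substituents)
  + CHO → C:1 H:1 O:1
  + CH3 → C:1 H:3
Element totals:
  C: 8
  H: 14
  O: 1
Molecular formula: C8H14O.
  M = 8(12.0) + 14(1.007825) + 15.994915
    = 96.000000 + 14.109550 + 15.994915 = 126.104465

126.1045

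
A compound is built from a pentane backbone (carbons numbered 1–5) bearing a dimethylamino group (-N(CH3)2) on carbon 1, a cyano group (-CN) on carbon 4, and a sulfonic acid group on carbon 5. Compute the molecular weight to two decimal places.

220.29 g/mol

Atom tally by fragment:
  (CH3)2NCH2 → C:3 H:8 N:1
  CH2 → C:1 H:2
  CH2 → C:1 H:2
  CH(CN) → C:2 H:1 N:1
  CH2SO3H → C:1 H:3 S:1 O:3
Element totals:
  C: 8
  H: 16
  N: 2
  O: 3
  S: 1
Molecular formula: C8H16N2O3S.
  M = 8(12.011) + 16(1.008) + 2(14.007) + 3(15.999) + 32.06
    = 96.088 + 16.128 + 28.014 + 47.997 + 32.060 = 220.287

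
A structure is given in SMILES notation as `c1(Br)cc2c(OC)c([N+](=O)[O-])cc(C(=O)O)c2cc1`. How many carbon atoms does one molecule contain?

Atom tally by fragment:
  naphthalene ring system core → C:10 H:8
  (− 4 ring H displaced by substituents)
  + Br → Br:1
  + OCH3 → C:1 H:3 O:1
  + NO2 → N:1 O:2
  + COOH → C:1 H:1 O:2
Element totals:
  C: 12
  H: 8
  Br: 1
  N: 1
  O: 5

12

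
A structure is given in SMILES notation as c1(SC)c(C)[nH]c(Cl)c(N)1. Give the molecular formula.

Atom tally by fragment:
  pyrrole ring core → C:4 H:5 N:1
  (− 4 ring H displaced by substituents)
  + SCH3 → C:1 H:3 S:1
  + CH3 → C:1 H:3
  + Cl → Cl:1
  + NH2 → N:1 H:2
Element totals:
  C: 6
  H: 9
  Cl: 1
  N: 2
  S: 1

C6H9ClN2S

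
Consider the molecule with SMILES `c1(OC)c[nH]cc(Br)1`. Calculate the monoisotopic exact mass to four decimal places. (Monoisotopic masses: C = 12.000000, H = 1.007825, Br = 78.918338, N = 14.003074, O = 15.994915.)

Atom tally by fragment:
  pyrrole ring core → C:4 H:5 N:1
  (− 2 ring H displaced by substituents)
  + OCH3 → C:1 H:3 O:1
  + Br → Br:1
Element totals:
  C: 5
  H: 6
  Br: 1
  N: 1
  O: 1
Molecular formula: C5H6BrNO.
  M = 5(12.0) + 6(1.007825) + 78.918338 + 14.003074 + 15.994915
    = 60.000000 + 6.046950 + 78.918338 + 14.003074 + 15.994915 = 174.963277

174.9633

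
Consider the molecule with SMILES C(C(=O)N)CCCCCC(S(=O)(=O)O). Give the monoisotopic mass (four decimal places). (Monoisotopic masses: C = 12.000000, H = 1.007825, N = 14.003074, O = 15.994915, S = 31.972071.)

223.0878

Atom tally by fragment:
  H2NOCCH2 → C:2 H:4 O:1 N:1
  CH2 → C:1 H:2
  CH2 → C:1 H:2
  CH2 → C:1 H:2
  CH2 → C:1 H:2
  CH2 → C:1 H:2
  CH2SO3H → C:1 H:3 S:1 O:3
Element totals:
  C: 8
  H: 17
  N: 1
  O: 4
  S: 1
Molecular formula: C8H17NO4S.
  M = 8(12.0) + 17(1.007825) + 14.003074 + 4(15.994915) + 31.972071
    = 96.000000 + 17.133025 + 14.003074 + 63.979660 + 31.972071 = 223.087830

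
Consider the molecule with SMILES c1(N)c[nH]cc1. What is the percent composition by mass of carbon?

58.51%

Atom tally by fragment:
  pyrrole ring core → C:4 H:5 N:1
  (− 1 ring H displaced by substituents)
  + NH2 → N:1 H:2
Element totals:
  C: 4
  H: 6
  N: 2
Molecular formula: C4H6N2.
Molar mass = 82.106 g/mol.
Mass from C: 4 × 12.011 = 48.044 g/mol.
%C = 48.044 / 82.106 × 100 = 58.51%.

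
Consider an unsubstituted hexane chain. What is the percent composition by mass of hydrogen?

16.38%

Atom tally by fragment:
  CH3 → C:1 H:3
  CH2 → C:1 H:2
  CH2 → C:1 H:2
  CH2 → C:1 H:2
  CH2 → C:1 H:2
  CH3 → C:1 H:3
Element totals:
  C: 6
  H: 14
Molecular formula: C6H14.
Molar mass = 86.178 g/mol.
Mass from H: 14 × 1.008 = 14.112 g/mol.
%H = 14.112 / 86.178 × 100 = 16.38%.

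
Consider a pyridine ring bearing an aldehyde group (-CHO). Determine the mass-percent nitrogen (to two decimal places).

Atom tally by fragment:
  pyridine ring core → C:5 H:5 N:1
  (− 1 ring H displaced by substituents)
  + CHO → C:1 H:1 O:1
Element totals:
  C: 6
  H: 5
  N: 1
  O: 1
Molecular formula: C6H5NO.
Molar mass = 107.112 g/mol.
Mass from N: 1 × 14.007 = 14.007 g/mol.
%N = 14.007 / 107.112 × 100 = 13.08%.

13.08%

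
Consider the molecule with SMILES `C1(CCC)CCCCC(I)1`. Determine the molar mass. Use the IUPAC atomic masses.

252.14 g/mol

Atom tally by fragment:
  cyclohexane ring core → C:6 H:12
  (− 2 ring H displaced by substituents)
  + CH2CH2CH3 → C:3 H:7
  + I → I:1
Element totals:
  C: 9
  H: 17
  I: 1
Molecular formula: C9H17I.
  M = 9(12.011) + 17(1.008) + 126.904
    = 108.099 + 17.136 + 126.904 = 252.139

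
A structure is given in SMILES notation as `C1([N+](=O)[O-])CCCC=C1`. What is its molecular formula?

C6H9NO2

Atom tally by fragment:
  cyclohexene ring core → C:6 H:10
  (− 1 ring H displaced by substituents)
  + NO2 → N:1 O:2
Element totals:
  C: 6
  H: 9
  N: 1
  O: 2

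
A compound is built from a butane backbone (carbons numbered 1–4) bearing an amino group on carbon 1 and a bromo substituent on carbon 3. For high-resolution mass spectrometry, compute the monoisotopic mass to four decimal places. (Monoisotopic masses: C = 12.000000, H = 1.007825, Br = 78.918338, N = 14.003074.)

Atom tally by fragment:
  H2NCH2 → C:1 H:4 N:1
  CH2 → C:1 H:2
  CH(Br) → C:1 H:1 Br:1
  CH3 → C:1 H:3
Element totals:
  C: 4
  H: 10
  Br: 1
  N: 1
Molecular formula: C4H10BrN.
  M = 4(12.0) + 10(1.007825) + 78.918338 + 14.003074
    = 48.000000 + 10.078250 + 78.918338 + 14.003074 = 150.999662

150.9997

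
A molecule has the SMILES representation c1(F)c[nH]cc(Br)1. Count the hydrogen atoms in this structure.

Atom tally by fragment:
  pyrrole ring core → C:4 H:5 N:1
  (− 2 ring H displaced by substituents)
  + F → F:1
  + Br → Br:1
Element totals:
  C: 4
  H: 3
  Br: 1
  F: 1
  N: 1

3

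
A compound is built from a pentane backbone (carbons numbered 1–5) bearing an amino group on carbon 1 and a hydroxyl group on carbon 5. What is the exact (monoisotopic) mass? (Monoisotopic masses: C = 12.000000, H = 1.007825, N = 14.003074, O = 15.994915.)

Atom tally by fragment:
  H2NCH2 → C:1 H:4 N:1
  CH2 → C:1 H:2
  CH2 → C:1 H:2
  CH2 → C:1 H:2
  CH2OH → C:1 H:3 O:1
Element totals:
  C: 5
  H: 13
  N: 1
  O: 1
Molecular formula: C5H13NO.
  M = 5(12.0) + 13(1.007825) + 14.003074 + 15.994915
    = 60.000000 + 13.101725 + 14.003074 + 15.994915 = 103.099714

103.0997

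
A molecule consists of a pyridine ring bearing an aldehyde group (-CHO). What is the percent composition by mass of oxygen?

14.94%

Atom tally by fragment:
  pyridine ring core → C:5 H:5 N:1
  (− 1 ring H displaced by substituents)
  + CHO → C:1 H:1 O:1
Element totals:
  C: 6
  H: 5
  N: 1
  O: 1
Molecular formula: C6H5NO.
Molar mass = 107.112 g/mol.
Mass from O: 1 × 15.999 = 15.999 g/mol.
%O = 15.999 / 107.112 × 100 = 14.94%.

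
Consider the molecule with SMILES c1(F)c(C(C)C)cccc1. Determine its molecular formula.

Atom tally by fragment:
  benzene ring core → C:6 H:6
  (− 2 ring H displaced by substituents)
  + F → F:1
  + CH(CH3)2 → C:3 H:7
Element totals:
  C: 9
  H: 11
  F: 1

C9H11F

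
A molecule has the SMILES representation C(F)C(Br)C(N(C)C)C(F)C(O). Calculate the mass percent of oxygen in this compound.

Atom tally by fragment:
  FCH2 → C:1 H:2 F:1
  CH(Br) → C:1 H:1 Br:1
  CH(N(CH3)2) → C:3 H:7 N:1
  CH(F) → C:1 H:1 F:1
  CH2OH → C:1 H:3 O:1
Element totals:
  C: 7
  H: 14
  Br: 1
  F: 2
  N: 1
  O: 1
Molecular formula: C7H14BrF2NO.
Molar mass = 246.095 g/mol.
Mass from O: 1 × 15.999 = 15.999 g/mol.
%O = 15.999 / 246.095 × 100 = 6.50%.

6.50%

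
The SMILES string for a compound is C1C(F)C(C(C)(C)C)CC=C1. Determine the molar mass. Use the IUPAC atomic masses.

Atom tally by fragment:
  cyclohexene ring core → C:6 H:10
  (− 2 ring H displaced by substituents)
  + F → F:1
  + C(CH3)3 → C:4 H:9
Element totals:
  C: 10
  H: 17
  F: 1
Molecular formula: C10H17F.
  M = 10(12.011) + 17(1.008) + 18.998
    = 120.110 + 17.136 + 18.998 = 156.244

156.24 g/mol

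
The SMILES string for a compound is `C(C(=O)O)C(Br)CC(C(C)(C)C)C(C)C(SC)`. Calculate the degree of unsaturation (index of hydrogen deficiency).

1

Atom tally by fragment:
  HOOCCH2 → C:2 H:3 O:2
  CH(Br) → C:1 H:1 Br:1
  CH2 → C:1 H:2
  CH(C(CH3)3) → C:5 H:10
  CH(CH3) → C:2 H:4
  CH2SCH3 → C:2 H:5 S:1
Element totals:
  C: 13
  H: 25
  Br: 1
  O: 2
  S: 1
Molecular formula: C13H25BrO2S.
DoU = (2C + 2 + N − H − X) / 2 = (2·13 + 2 + 0 − 25 − 1) / 2 = 1.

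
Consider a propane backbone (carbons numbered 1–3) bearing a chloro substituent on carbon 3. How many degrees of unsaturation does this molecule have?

0

Atom tally by fragment:
  CH3 → C:1 H:3
  CH2 → C:1 H:2
  CH2Cl → C:1 H:2 Cl:1
Element totals:
  C: 3
  H: 7
  Cl: 1
Molecular formula: C3H7Cl.
DoU = (2C + 2 + N − H − X) / 2 = (2·3 + 2 + 0 − 7 − 1) / 2 = 0.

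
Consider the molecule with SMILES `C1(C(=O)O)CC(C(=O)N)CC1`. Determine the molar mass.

Atom tally by fragment:
  cyclopentane ring core → C:5 H:10
  (− 2 ring H displaced by substituents)
  + COOH → C:1 H:1 O:2
  + CONH2 → C:1 H:2 O:1 N:1
Element totals:
  C: 7
  H: 11
  N: 1
  O: 3
Molecular formula: C7H11NO3.
  M = 7(12.011) + 11(1.008) + 14.007 + 3(15.999)
    = 84.077 + 11.088 + 14.007 + 47.997 = 157.169

157.17 g/mol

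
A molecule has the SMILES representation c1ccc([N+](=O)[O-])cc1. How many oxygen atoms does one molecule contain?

Atom tally by fragment:
  benzene ring core → C:6 H:6
  (− 1 ring H displaced by substituents)
  + NO2 → N:1 O:2
Element totals:
  C: 6
  H: 5
  N: 1
  O: 2

2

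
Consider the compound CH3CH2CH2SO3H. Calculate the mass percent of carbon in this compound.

Element totals:
  C: 3
  H: 8
  O: 3
  S: 1
Molecular formula: C3H8O3S.
Molar mass = 124.154 g/mol.
Mass from C: 3 × 12.011 = 36.033 g/mol.
%C = 36.033 / 124.154 × 100 = 29.02%.

29.02%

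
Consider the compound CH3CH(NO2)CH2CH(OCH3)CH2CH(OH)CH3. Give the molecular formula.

Atom tally by fragment:
  CH3 → C:1 H:3
  CH(NO2) → C:1 H:1 N:1 O:2
  CH2 → C:1 H:2
  CH(OCH3) → C:2 H:4 O:1
  CH2 → C:1 H:2
  CH(OH) → C:1 H:2 O:1
  CH3 → C:1 H:3
Element totals:
  C: 8
  H: 17
  N: 1
  O: 4

C8H17NO4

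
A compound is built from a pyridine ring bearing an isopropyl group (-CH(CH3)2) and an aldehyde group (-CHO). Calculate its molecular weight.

149.19 g/mol

Atom tally by fragment:
  pyridine ring core → C:5 H:5 N:1
  (− 2 ring H displaced by substituents)
  + CH(CH3)2 → C:3 H:7
  + CHO → C:1 H:1 O:1
Element totals:
  C: 9
  H: 11
  N: 1
  O: 1
Molecular formula: C9H11NO.
  M = 9(12.011) + 11(1.008) + 14.007 + 15.999
    = 108.099 + 11.088 + 14.007 + 15.999 = 149.193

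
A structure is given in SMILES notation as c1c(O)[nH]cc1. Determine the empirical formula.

C4H5NO

Atom tally by fragment:
  pyrrole ring core → C:4 H:5 N:1
  (− 1 ring H displaced by substituents)
  + OH → O:1 H:1
Element totals:
  C: 4
  H: 5
  N: 1
  O: 1
Molecular formula: C4H5NO.
gcd of subscripts (4, 5, 1, 1) = 1, so the empirical formula equals the molecular formula.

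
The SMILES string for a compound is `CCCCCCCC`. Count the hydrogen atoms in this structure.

Atom tally by fragment:
  CH3 → C:1 H:3
  CH2 → C:1 H:2
  CH2 → C:1 H:2
  CH2 → C:1 H:2
  CH2 → C:1 H:2
  CH2 → C:1 H:2
  CH2 → C:1 H:2
  CH3 → C:1 H:3
Element totals:
  C: 8
  H: 18

18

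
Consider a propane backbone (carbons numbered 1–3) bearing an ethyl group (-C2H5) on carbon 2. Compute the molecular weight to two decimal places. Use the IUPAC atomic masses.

Atom tally by fragment:
  CH3 → C:1 H:3
  CH(C2H5) → C:3 H:6
  CH3 → C:1 H:3
Element totals:
  C: 5
  H: 12
Molecular formula: C5H12.
  M = 5(12.011) + 12(1.008)
    = 60.055 + 12.096 = 72.151

72.15 g/mol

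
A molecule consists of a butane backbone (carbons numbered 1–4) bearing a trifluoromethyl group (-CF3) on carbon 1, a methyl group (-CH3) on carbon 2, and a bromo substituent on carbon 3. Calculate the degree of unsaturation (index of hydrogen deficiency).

0

Atom tally by fragment:
  F3CCH2 → C:2 H:2 F:3
  CH(CH3) → C:2 H:4
  CH(Br) → C:1 H:1 Br:1
  CH3 → C:1 H:3
Element totals:
  C: 6
  H: 10
  Br: 1
  F: 3
Molecular formula: C6H10BrF3.
DoU = (2C + 2 + N − H − X) / 2 = (2·6 + 2 + 0 − 10 − 4) / 2 = 0.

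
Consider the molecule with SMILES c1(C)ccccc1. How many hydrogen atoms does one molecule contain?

8

Atom tally by fragment:
  benzene ring core → C:6 H:6
  (− 1 ring H displaced by substituents)
  + CH3 → C:1 H:3
Element totals:
  C: 7
  H: 8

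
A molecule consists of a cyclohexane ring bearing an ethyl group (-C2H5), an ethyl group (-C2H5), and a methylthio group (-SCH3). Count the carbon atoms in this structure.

11

Atom tally by fragment:
  cyclohexane ring core → C:6 H:12
  (− 3 ring H displaced by substituents)
  + C2H5 → C:2 H:5
  + C2H5 → C:2 H:5
  + SCH3 → C:1 H:3 S:1
Element totals:
  C: 11
  H: 22
  S: 1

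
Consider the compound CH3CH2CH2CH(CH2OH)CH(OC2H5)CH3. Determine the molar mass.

Element totals:
  C: 9
  H: 20
  O: 2
Molecular formula: C9H20O2.
  M = 9(12.011) + 20(1.008) + 2(15.999)
    = 108.099 + 20.160 + 31.998 = 160.257

160.26 g/mol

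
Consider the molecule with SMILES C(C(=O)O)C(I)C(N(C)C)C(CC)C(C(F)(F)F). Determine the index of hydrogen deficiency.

Atom tally by fragment:
  HOOCCH2 → C:2 H:3 O:2
  CH(I) → C:1 H:1 I:1
  CH(N(CH3)2) → C:3 H:7 N:1
  CH(C2H5) → C:3 H:6
  CH2CF3 → C:2 H:2 F:3
Element totals:
  C: 11
  H: 19
  F: 3
  I: 1
  N: 1
  O: 2
Molecular formula: C11H19F3INO2.
DoU = (2C + 2 + N − H − X) / 2 = (2·11 + 2 + 1 − 19 − 4) / 2 = 1.

1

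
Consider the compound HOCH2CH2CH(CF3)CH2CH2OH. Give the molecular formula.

Atom tally by fragment:
  HOCH2CH2 → C:2 H:5 O:1
  CH(CF3) → C:2 H:1 F:3
  CH2CH2OH → C:2 H:5 O:1
Element totals:
  C: 6
  H: 11
  F: 3
  O: 2

C6H11F3O2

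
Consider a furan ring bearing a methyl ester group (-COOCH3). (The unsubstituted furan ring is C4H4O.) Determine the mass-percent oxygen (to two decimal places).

38.06%

Atom tally by fragment:
  furan ring core → C:4 H:4 O:1
  (− 1 ring H displaced by substituents)
  + COOCH3 → C:2 H:3 O:2
Element totals:
  C: 6
  H: 6
  O: 3
Molecular formula: C6H6O3.
Molar mass = 126.111 g/mol.
Mass from O: 3 × 15.999 = 47.997 g/mol.
%O = 47.997 / 126.111 × 100 = 38.06%.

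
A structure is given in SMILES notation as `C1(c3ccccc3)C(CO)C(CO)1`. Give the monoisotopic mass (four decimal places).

Atom tally by fragment:
  cyclopropane ring core → C:3 H:6
  (− 3 ring H displaced by substituents)
  + C6H5 → C:6 H:5
  + CH2OH → C:1 H:3 O:1
  + CH2OH → C:1 H:3 O:1
Element totals:
  C: 11
  H: 14
  O: 2
Molecular formula: C11H14O2.
  M = 11(12.0) + 14(1.007825) + 2(15.994915)
    = 132.000000 + 14.109550 + 31.989830 = 178.099380

178.0994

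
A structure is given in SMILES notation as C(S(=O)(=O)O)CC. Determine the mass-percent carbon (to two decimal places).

29.02%

Atom tally by fragment:
  HO3SCH2 → C:1 H:3 S:1 O:3
  CH2 → C:1 H:2
  CH3 → C:1 H:3
Element totals:
  C: 3
  H: 8
  O: 3
  S: 1
Molecular formula: C3H8O3S.
Molar mass = 124.154 g/mol.
Mass from C: 3 × 12.011 = 36.033 g/mol.
%C = 36.033 / 124.154 × 100 = 29.02%.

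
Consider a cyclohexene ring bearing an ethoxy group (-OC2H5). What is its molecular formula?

Atom tally by fragment:
  cyclohexene ring core → C:6 H:10
  (− 1 ring H displaced by substituents)
  + OC2H5 → C:2 H:5 O:1
Element totals:
  C: 8
  H: 14
  O: 1

C8H14O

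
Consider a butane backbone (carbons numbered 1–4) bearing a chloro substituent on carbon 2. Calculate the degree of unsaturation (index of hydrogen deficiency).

0

Atom tally by fragment:
  CH3 → C:1 H:3
  CH(Cl) → C:1 H:1 Cl:1
  CH2 → C:1 H:2
  CH3 → C:1 H:3
Element totals:
  C: 4
  H: 9
  Cl: 1
Molecular formula: C4H9Cl.
DoU = (2C + 2 + N − H − X) / 2 = (2·4 + 2 + 0 − 9 − 1) / 2 = 0.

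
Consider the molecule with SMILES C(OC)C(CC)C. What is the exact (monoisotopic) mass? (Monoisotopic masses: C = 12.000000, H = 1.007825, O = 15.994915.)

Atom tally by fragment:
  CH3OCH2 → C:2 H:5 O:1
  CH(C2H5) → C:3 H:6
  CH3 → C:1 H:3
Element totals:
  C: 6
  H: 14
  O: 1
Molecular formula: C6H14O.
  M = 6(12.0) + 14(1.007825) + 15.994915
    = 72.000000 + 14.109550 + 15.994915 = 102.104465

102.1045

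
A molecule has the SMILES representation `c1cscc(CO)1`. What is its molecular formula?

C5H6OS

Atom tally by fragment:
  thiophene ring core → C:4 H:4 S:1
  (− 1 ring H displaced by substituents)
  + CH2OH → C:1 H:3 O:1
Element totals:
  C: 5
  H: 6
  O: 1
  S: 1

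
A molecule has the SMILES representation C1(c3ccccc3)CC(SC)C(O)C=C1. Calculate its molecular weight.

Atom tally by fragment:
  cyclohexene ring core → C:6 H:10
  (− 3 ring H displaced by substituents)
  + C6H5 → C:6 H:5
  + SCH3 → C:1 H:3 S:1
  + OH → O:1 H:1
Element totals:
  C: 13
  H: 16
  O: 1
  S: 1
Molecular formula: C13H16OS.
  M = 13(12.011) + 16(1.008) + 15.999 + 32.06
    = 156.143 + 16.128 + 15.999 + 32.060 = 220.330

220.33 g/mol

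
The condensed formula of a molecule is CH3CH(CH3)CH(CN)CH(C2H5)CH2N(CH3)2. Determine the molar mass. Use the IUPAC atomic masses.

182.31 g/mol

Atom tally by fragment:
  CH3 → C:1 H:3
  CH(CH3) → C:2 H:4
  CH(CN) → C:2 H:1 N:1
  CH(C2H5) → C:3 H:6
  CH2N(CH3)2 → C:3 H:8 N:1
Element totals:
  C: 11
  H: 22
  N: 2
Molecular formula: C11H22N2.
  M = 11(12.011) + 22(1.008) + 2(14.007)
    = 132.121 + 22.176 + 28.014 = 182.311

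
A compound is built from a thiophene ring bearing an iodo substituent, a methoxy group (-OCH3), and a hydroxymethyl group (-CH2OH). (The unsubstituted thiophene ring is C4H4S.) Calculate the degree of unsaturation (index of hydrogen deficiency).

3

Atom tally by fragment:
  thiophene ring core → C:4 H:4 S:1
  (− 3 ring H displaced by substituents)
  + I → I:1
  + OCH3 → C:1 H:3 O:1
  + CH2OH → C:1 H:3 O:1
Element totals:
  C: 6
  H: 7
  I: 1
  O: 2
  S: 1
Molecular formula: C6H7IO2S.
DoU = (2C + 2 + N − H − X) / 2 = (2·6 + 2 + 0 − 7 − 1) / 2 = 3.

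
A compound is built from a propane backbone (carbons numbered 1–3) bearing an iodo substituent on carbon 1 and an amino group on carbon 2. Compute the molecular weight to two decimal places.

Atom tally by fragment:
  ICH2 → C:1 H:2 I:1
  CH(NH2) → C:1 H:3 N:1
  CH3 → C:1 H:3
Element totals:
  C: 3
  H: 8
  I: 1
  N: 1
Molecular formula: C3H8IN.
  M = 3(12.011) + 8(1.008) + 126.904 + 14.007
    = 36.033 + 8.064 + 126.904 + 14.007 = 185.008

185.01 g/mol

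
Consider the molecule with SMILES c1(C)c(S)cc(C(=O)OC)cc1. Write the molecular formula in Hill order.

Atom tally by fragment:
  benzene ring core → C:6 H:6
  (− 3 ring H displaced by substituents)
  + CH3 → C:1 H:3
  + SH → S:1 H:1
  + COOCH3 → C:2 H:3 O:2
Element totals:
  C: 9
  H: 10
  O: 2
  S: 1

C9H10O2S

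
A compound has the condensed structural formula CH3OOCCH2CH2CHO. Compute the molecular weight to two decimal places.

116.12 g/mol

Atom tally by fragment:
  CH3OOCCH2 → C:3 H:5 O:2
  CH2CHO → C:2 H:3 O:1
Element totals:
  C: 5
  H: 8
  O: 3
Molecular formula: C5H8O3.
  M = 5(12.011) + 8(1.008) + 3(15.999)
    = 60.055 + 8.064 + 47.997 = 116.116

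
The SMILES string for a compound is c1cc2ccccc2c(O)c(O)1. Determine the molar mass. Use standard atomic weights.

Atom tally by fragment:
  naphthalene ring system core → C:10 H:8
  (− 2 ring H displaced by substituents)
  + OH → O:1 H:1
  + OH → O:1 H:1
Element totals:
  C: 10
  H: 8
  O: 2
Molecular formula: C10H8O2.
  M = 10(12.011) + 8(1.008) + 2(15.999)
    = 120.110 + 8.064 + 31.998 = 160.172

160.17 g/mol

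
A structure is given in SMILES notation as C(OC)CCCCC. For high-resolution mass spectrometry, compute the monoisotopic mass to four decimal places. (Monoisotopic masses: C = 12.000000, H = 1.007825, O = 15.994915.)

116.1201

Atom tally by fragment:
  CH3OCH2 → C:2 H:5 O:1
  CH2 → C:1 H:2
  CH2 → C:1 H:2
  CH2 → C:1 H:2
  CH2 → C:1 H:2
  CH3 → C:1 H:3
Element totals:
  C: 7
  H: 16
  O: 1
Molecular formula: C7H16O.
  M = 7(12.0) + 16(1.007825) + 15.994915
    = 84.000000 + 16.125200 + 15.994915 = 116.120115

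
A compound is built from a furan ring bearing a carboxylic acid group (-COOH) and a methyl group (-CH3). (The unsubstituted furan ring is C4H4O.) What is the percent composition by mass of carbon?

Atom tally by fragment:
  furan ring core → C:4 H:4 O:1
  (− 2 ring H displaced by substituents)
  + COOH → C:1 H:1 O:2
  + CH3 → C:1 H:3
Element totals:
  C: 6
  H: 6
  O: 3
Molecular formula: C6H6O3.
Molar mass = 126.111 g/mol.
Mass from C: 6 × 12.011 = 72.066 g/mol.
%C = 72.066 / 126.111 × 100 = 57.14%.

57.14%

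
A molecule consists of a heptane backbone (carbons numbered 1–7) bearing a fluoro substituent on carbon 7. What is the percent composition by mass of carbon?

71.13%

Atom tally by fragment:
  CH3 → C:1 H:3
  CH2 → C:1 H:2
  CH2 → C:1 H:2
  CH2 → C:1 H:2
  CH2 → C:1 H:2
  CH2 → C:1 H:2
  CH2F → C:1 H:2 F:1
Element totals:
  C: 7
  H: 15
  F: 1
Molecular formula: C7H15F.
Molar mass = 118.195 g/mol.
Mass from C: 7 × 12.011 = 84.077 g/mol.
%C = 84.077 / 118.195 × 100 = 71.13%.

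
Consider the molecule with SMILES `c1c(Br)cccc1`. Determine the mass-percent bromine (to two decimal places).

Atom tally by fragment:
  benzene ring core → C:6 H:6
  (− 1 ring H displaced by substituents)
  + Br → Br:1
Element totals:
  C: 6
  H: 5
  Br: 1
Molecular formula: C6H5Br.
Molar mass = 157.010 g/mol.
Mass from Br: 1 × 79.904 = 79.904 g/mol.
%Br = 79.904 / 157.010 × 100 = 50.89%.

50.89%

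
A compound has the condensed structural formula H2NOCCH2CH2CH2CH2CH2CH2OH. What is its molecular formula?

C7H15NO2

Atom tally by fragment:
  H2NOCCH2 → C:2 H:4 O:1 N:1
  CH2 → C:1 H:2
  CH2 → C:1 H:2
  CH2 → C:1 H:2
  CH2CH2OH → C:2 H:5 O:1
Element totals:
  C: 7
  H: 15
  N: 1
  O: 2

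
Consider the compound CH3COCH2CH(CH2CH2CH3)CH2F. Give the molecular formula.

C8H15FO

Atom tally by fragment:
  CH3COCH2 → C:3 H:5 O:1
  CH(CH2CH2CH3) → C:4 H:8
  CH2F → C:1 H:2 F:1
Element totals:
  C: 8
  H: 15
  F: 1
  O: 1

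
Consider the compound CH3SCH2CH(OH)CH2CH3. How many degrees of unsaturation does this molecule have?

Element totals:
  C: 5
  H: 12
  O: 1
  S: 1
Molecular formula: C5H12OS.
DoU = (2C + 2 + N − H − X) / 2 = (2·5 + 2 + 0 − 12 − 0) / 2 = 0.

0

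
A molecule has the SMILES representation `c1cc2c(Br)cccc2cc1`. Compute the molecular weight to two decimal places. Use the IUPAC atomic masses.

Atom tally by fragment:
  naphthalene ring system core → C:10 H:8
  (− 1 ring H displaced by substituents)
  + Br → Br:1
Element totals:
  C: 10
  H: 7
  Br: 1
Molecular formula: C10H7Br.
  M = 10(12.011) + 7(1.008) + 79.904
    = 120.110 + 7.056 + 79.904 = 207.070

207.07 g/mol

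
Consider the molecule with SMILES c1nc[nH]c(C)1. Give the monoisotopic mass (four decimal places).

Atom tally by fragment:
  imidazole ring core → C:3 H:4 N:2
  (− 1 ring H displaced by substituents)
  + CH3 → C:1 H:3
Element totals:
  C: 4
  H: 6
  N: 2
Molecular formula: C4H6N2.
  M = 4(12.0) + 6(1.007825) + 2(14.003074)
    = 48.000000 + 6.046950 + 28.006148 = 82.053098

82.0531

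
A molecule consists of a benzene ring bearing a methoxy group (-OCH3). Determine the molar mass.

108.14 g/mol

Atom tally by fragment:
  benzene ring core → C:6 H:6
  (− 1 ring H displaced by substituents)
  + OCH3 → C:1 H:3 O:1
Element totals:
  C: 7
  H: 8
  O: 1
Molecular formula: C7H8O.
  M = 7(12.011) + 8(1.008) + 15.999
    = 84.077 + 8.064 + 15.999 = 108.140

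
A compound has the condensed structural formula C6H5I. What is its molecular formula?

Element totals:
  C: 6
  H: 5
  I: 1

C6H5I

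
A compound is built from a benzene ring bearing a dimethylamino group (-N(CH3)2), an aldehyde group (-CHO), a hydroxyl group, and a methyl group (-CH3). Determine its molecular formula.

C10H13NO2

Atom tally by fragment:
  benzene ring core → C:6 H:6
  (− 4 ring H displaced by substituents)
  + N(CH3)2 → N:1 C:2 H:6
  + CHO → C:1 H:1 O:1
  + OH → O:1 H:1
  + CH3 → C:1 H:3
Element totals:
  C: 10
  H: 13
  N: 1
  O: 2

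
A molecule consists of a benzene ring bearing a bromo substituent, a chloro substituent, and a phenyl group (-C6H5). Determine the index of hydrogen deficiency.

8

Atom tally by fragment:
  benzene ring core → C:6 H:6
  (− 3 ring H displaced by substituents)
  + Br → Br:1
  + Cl → Cl:1
  + C6H5 → C:6 H:5
Element totals:
  C: 12
  H: 8
  Br: 1
  Cl: 1
Molecular formula: C12H8BrCl.
DoU = (2C + 2 + N − H − X) / 2 = (2·12 + 2 + 0 − 8 − 2) / 2 = 8.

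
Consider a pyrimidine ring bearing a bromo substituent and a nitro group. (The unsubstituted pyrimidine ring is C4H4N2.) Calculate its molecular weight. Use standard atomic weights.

203.98 g/mol

Atom tally by fragment:
  pyrimidine ring core → C:4 H:4 N:2
  (− 2 ring H displaced by substituents)
  + Br → Br:1
  + NO2 → N:1 O:2
Element totals:
  C: 4
  H: 2
  Br: 1
  N: 3
  O: 2
Molecular formula: C4H2BrN3O2.
  M = 4(12.011) + 2(1.008) + 79.904 + 3(14.007) + 2(15.999)
    = 48.044 + 2.016 + 79.904 + 42.021 + 31.998 = 203.983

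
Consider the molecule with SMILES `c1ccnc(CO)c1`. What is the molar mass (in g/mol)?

109.13 g/mol

Atom tally by fragment:
  pyridine ring core → C:5 H:5 N:1
  (− 1 ring H displaced by substituents)
  + CH2OH → C:1 H:3 O:1
Element totals:
  C: 6
  H: 7
  N: 1
  O: 1
Molecular formula: C6H7NO.
  M = 6(12.011) + 7(1.008) + 14.007 + 15.999
    = 72.066 + 7.056 + 14.007 + 15.999 = 109.128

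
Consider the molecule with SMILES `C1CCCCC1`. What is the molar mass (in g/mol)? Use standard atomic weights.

84.16 g/mol

Atom tally by fragment:
  cyclohexane ring core → C:6 H:12
Element totals:
  C: 6
  H: 12
Molecular formula: C6H12.
  M = 6(12.011) + 12(1.008)
    = 72.066 + 12.096 = 84.162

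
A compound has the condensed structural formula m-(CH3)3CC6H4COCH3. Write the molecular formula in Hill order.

Atom tally by fragment:
  benzene ring core → C:6 H:6
  (− 2 ring H displaced by substituents)
  + C(CH3)3 → C:4 H:9
  + COCH3 → C:2 H:3 O:1
Element totals:
  C: 12
  H: 16
  O: 1

C12H16O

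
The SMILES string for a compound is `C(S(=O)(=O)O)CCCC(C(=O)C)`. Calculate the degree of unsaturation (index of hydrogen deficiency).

1

Atom tally by fragment:
  HO3SCH2 → C:1 H:3 S:1 O:3
  CH2 → C:1 H:2
  CH2 → C:1 H:2
  CH2 → C:1 H:2
  CH2COCH3 → C:3 H:5 O:1
Element totals:
  C: 7
  H: 14
  O: 4
  S: 1
Molecular formula: C7H14O4S.
DoU = (2C + 2 + N − H − X) / 2 = (2·7 + 2 + 0 − 14 − 0) / 2 = 1.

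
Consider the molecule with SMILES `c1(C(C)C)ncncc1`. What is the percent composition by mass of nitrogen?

Atom tally by fragment:
  pyrimidine ring core → C:4 H:4 N:2
  (− 1 ring H displaced by substituents)
  + CH(CH3)2 → C:3 H:7
Element totals:
  C: 7
  H: 10
  N: 2
Molecular formula: C7H10N2.
Molar mass = 122.171 g/mol.
Mass from N: 2 × 14.007 = 28.014 g/mol.
%N = 28.014 / 122.171 × 100 = 22.93%.

22.93%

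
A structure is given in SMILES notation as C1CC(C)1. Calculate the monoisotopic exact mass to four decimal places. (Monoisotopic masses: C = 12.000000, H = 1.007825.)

Atom tally by fragment:
  cyclopropane ring core → C:3 H:6
  (− 1 ring H displaced by substituents)
  + CH3 → C:1 H:3
Element totals:
  C: 4
  H: 8
Molecular formula: C4H8.
  M = 4(12.0) + 8(1.007825)
    = 48.000000 + 8.062600 = 56.062600

56.0626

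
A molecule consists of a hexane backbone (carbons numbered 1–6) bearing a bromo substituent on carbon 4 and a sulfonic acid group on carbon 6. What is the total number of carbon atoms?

Atom tally by fragment:
  CH3 → C:1 H:3
  CH2 → C:1 H:2
  CH2 → C:1 H:2
  CH(Br) → C:1 H:1 Br:1
  CH2 → C:1 H:2
  CH2SO3H → C:1 H:3 S:1 O:3
Element totals:
  C: 6
  H: 13
  Br: 1
  O: 3
  S: 1

6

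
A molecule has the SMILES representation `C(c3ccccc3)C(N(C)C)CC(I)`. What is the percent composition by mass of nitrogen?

4.62%

Atom tally by fragment:
  C6H5CH2 → C:7 H:7
  CH(N(CH3)2) → C:3 H:7 N:1
  CH2 → C:1 H:2
  CH2I → C:1 H:2 I:1
Element totals:
  C: 12
  H: 18
  I: 1
  N: 1
Molecular formula: C12H18IN.
Molar mass = 303.187 g/mol.
Mass from N: 1 × 14.007 = 14.007 g/mol.
%N = 14.007 / 303.187 × 100 = 4.62%.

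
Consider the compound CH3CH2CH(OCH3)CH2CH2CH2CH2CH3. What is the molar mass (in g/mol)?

Element totals:
  C: 9
  H: 20
  O: 1
Molecular formula: C9H20O.
  M = 9(12.011) + 20(1.008) + 15.999
    = 108.099 + 20.160 + 15.999 = 144.258

144.26 g/mol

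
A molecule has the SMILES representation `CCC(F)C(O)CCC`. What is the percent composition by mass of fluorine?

14.16%

Atom tally by fragment:
  CH3 → C:1 H:3
  CH2 → C:1 H:2
  CH(F) → C:1 H:1 F:1
  CH(OH) → C:1 H:2 O:1
  CH2 → C:1 H:2
  CH2 → C:1 H:2
  CH3 → C:1 H:3
Element totals:
  C: 7
  H: 15
  F: 1
  O: 1
Molecular formula: C7H15FO.
Molar mass = 134.194 g/mol.
Mass from F: 1 × 18.998 = 18.998 g/mol.
%F = 18.998 / 134.194 × 100 = 14.16%.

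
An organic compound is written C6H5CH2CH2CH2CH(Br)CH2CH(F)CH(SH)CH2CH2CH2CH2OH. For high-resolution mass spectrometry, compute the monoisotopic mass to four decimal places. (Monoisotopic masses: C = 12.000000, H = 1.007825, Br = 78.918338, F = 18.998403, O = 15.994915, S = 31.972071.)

Atom tally by fragment:
  C6H5CH2 → C:7 H:7
  CH2 → C:1 H:2
  CH2 → C:1 H:2
  CH(Br) → C:1 H:1 Br:1
  CH2 → C:1 H:2
  CH(F) → C:1 H:1 F:1
  CH(SH) → C:1 H:2 S:1
  CH2 → C:1 H:2
  CH2 → C:1 H:2
  CH2CH2OH → C:2 H:5 O:1
Element totals:
  C: 17
  H: 26
  Br: 1
  F: 1
  O: 1
  S: 1
Molecular formula: C17H26BrFOS.
  M = 17(12.0) + 26(1.007825) + 78.918338 + 18.998403 + 15.994915 + 31.972071
    = 204.000000 + 26.203450 + 78.918338 + 18.998403 + 15.994915 + 31.972071 = 376.087177

376.0872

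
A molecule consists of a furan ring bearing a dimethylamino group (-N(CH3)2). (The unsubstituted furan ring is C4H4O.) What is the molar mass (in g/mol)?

111.14 g/mol

Atom tally by fragment:
  furan ring core → C:4 H:4 O:1
  (− 1 ring H displaced by substituents)
  + N(CH3)2 → N:1 C:2 H:6
Element totals:
  C: 6
  H: 9
  N: 1
  O: 1
Molecular formula: C6H9NO.
  M = 6(12.011) + 9(1.008) + 14.007 + 15.999
    = 72.066 + 9.072 + 14.007 + 15.999 = 111.144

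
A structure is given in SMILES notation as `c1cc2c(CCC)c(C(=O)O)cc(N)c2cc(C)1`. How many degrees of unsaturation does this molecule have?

Atom tally by fragment:
  naphthalene ring system core → C:10 H:8
  (− 4 ring H displaced by substituents)
  + CH2CH2CH3 → C:3 H:7
  + COOH → C:1 H:1 O:2
  + NH2 → N:1 H:2
  + CH3 → C:1 H:3
Element totals:
  C: 15
  H: 17
  N: 1
  O: 2
Molecular formula: C15H17NO2.
DoU = (2C + 2 + N − H − X) / 2 = (2·15 + 2 + 1 − 17 − 0) / 2 = 8.

8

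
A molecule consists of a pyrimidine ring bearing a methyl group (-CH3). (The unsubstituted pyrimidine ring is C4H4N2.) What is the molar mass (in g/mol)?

94.12 g/mol

Atom tally by fragment:
  pyrimidine ring core → C:4 H:4 N:2
  (− 1 ring H displaced by substituents)
  + CH3 → C:1 H:3
Element totals:
  C: 5
  H: 6
  N: 2
Molecular formula: C5H6N2.
  M = 5(12.011) + 6(1.008) + 2(14.007)
    = 60.055 + 6.048 + 28.014 = 94.117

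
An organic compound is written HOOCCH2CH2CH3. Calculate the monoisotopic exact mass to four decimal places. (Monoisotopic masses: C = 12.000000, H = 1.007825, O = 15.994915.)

88.0524

Element totals:
  C: 4
  H: 8
  O: 2
Molecular formula: C4H8O2.
  M = 4(12.0) + 8(1.007825) + 2(15.994915)
    = 48.000000 + 8.062600 + 31.989830 = 88.052430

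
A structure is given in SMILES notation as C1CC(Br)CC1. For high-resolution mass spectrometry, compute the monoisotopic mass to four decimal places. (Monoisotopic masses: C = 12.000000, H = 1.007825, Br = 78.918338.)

147.9888

Atom tally by fragment:
  cyclopentane ring core → C:5 H:10
  (− 1 ring H displaced by substituents)
  + Br → Br:1
Element totals:
  C: 5
  H: 9
  Br: 1
Molecular formula: C5H9Br.
  M = 5(12.0) + 9(1.007825) + 78.918338
    = 60.000000 + 9.070425 + 78.918338 = 147.988763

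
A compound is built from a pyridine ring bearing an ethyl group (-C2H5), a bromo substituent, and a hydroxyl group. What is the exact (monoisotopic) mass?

200.9789

Atom tally by fragment:
  pyridine ring core → C:5 H:5 N:1
  (− 3 ring H displaced by substituents)
  + C2H5 → C:2 H:5
  + Br → Br:1
  + OH → O:1 H:1
Element totals:
  C: 7
  H: 8
  Br: 1
  N: 1
  O: 1
Molecular formula: C7H8BrNO.
  M = 7(12.0) + 8(1.007825) + 78.918338 + 14.003074 + 15.994915
    = 84.000000 + 8.062600 + 78.918338 + 14.003074 + 15.994915 = 200.978927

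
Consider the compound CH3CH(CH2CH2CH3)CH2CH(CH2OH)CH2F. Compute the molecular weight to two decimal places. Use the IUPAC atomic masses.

162.25 g/mol

Element totals:
  C: 9
  H: 19
  F: 1
  O: 1
Molecular formula: C9H19FO.
  M = 9(12.011) + 19(1.008) + 18.998 + 15.999
    = 108.099 + 19.152 + 18.998 + 15.999 = 162.248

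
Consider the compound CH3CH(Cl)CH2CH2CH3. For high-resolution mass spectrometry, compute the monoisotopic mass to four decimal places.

106.0549

Atom tally by fragment:
  CH3 → C:1 H:3
  CH(Cl) → C:1 H:1 Cl:1
  CH2 → C:1 H:2
  CH2 → C:1 H:2
  CH3 → C:1 H:3
Element totals:
  C: 5
  H: 11
  Cl: 1
Molecular formula: C5H11Cl.
  M = 5(12.0) + 11(1.007825) + 34.968853
    = 60.000000 + 11.086075 + 34.968853 = 106.054928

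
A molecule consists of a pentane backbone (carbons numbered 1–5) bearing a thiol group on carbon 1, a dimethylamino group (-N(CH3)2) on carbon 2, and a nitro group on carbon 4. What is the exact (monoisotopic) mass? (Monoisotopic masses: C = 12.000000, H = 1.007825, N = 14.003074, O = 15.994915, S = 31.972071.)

192.0932

Atom tally by fragment:
  HSCH2 → C:1 H:3 S:1
  CH(N(CH3)2) → C:3 H:7 N:1
  CH2 → C:1 H:2
  CH(NO2) → C:1 H:1 N:1 O:2
  CH3 → C:1 H:3
Element totals:
  C: 7
  H: 16
  N: 2
  O: 2
  S: 1
Molecular formula: C7H16N2O2S.
  M = 7(12.0) + 16(1.007825) + 2(14.003074) + 2(15.994915) + 31.972071
    = 84.000000 + 16.125200 + 28.006148 + 31.989830 + 31.972071 = 192.093249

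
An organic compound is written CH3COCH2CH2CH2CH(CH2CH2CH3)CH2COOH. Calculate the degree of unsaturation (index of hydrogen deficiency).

2

Atom tally by fragment:
  CH3COCH2 → C:3 H:5 O:1
  CH2 → C:1 H:2
  CH2 → C:1 H:2
  CH(CH2CH2CH3) → C:4 H:8
  CH2COOH → C:2 H:3 O:2
Element totals:
  C: 11
  H: 20
  O: 3
Molecular formula: C11H20O3.
DoU = (2C + 2 + N − H − X) / 2 = (2·11 + 2 + 0 − 20 − 0) / 2 = 2.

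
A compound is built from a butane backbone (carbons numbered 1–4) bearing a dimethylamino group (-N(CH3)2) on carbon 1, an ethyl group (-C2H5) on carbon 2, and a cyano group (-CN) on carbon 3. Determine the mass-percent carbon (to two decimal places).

Atom tally by fragment:
  (CH3)2NCH2 → C:3 H:8 N:1
  CH(C2H5) → C:3 H:6
  CH(CN) → C:2 H:1 N:1
  CH3 → C:1 H:3
Element totals:
  C: 9
  H: 18
  N: 2
Molecular formula: C9H18N2.
Molar mass = 154.257 g/mol.
Mass from C: 9 × 12.011 = 108.099 g/mol.
%C = 108.099 / 154.257 × 100 = 70.08%.

70.08%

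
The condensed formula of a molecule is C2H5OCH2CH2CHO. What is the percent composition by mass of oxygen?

31.33%

Element totals:
  C: 5
  H: 10
  O: 2
Molecular formula: C5H10O2.
Molar mass = 102.133 g/mol.
Mass from O: 2 × 15.999 = 31.998 g/mol.
%O = 31.998 / 102.133 × 100 = 31.33%.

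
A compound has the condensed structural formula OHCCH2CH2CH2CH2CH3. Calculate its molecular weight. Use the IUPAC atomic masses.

Atom tally by fragment:
  OHCCH2 → C:2 H:3 O:1
  CH2 → C:1 H:2
  CH2 → C:1 H:2
  CH2 → C:1 H:2
  CH3 → C:1 H:3
Element totals:
  C: 6
  H: 12
  O: 1
Molecular formula: C6H12O.
  M = 6(12.011) + 12(1.008) + 15.999
    = 72.066 + 12.096 + 15.999 = 100.161

100.16 g/mol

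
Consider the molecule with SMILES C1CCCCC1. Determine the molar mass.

84.16 g/mol

Atom tally by fragment:
  cyclohexane ring core → C:6 H:12
Element totals:
  C: 6
  H: 12
Molecular formula: C6H12.
  M = 6(12.011) + 12(1.008)
    = 72.066 + 12.096 = 84.162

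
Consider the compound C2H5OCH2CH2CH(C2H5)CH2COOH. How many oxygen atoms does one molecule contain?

Element totals:
  C: 9
  H: 18
  O: 3

3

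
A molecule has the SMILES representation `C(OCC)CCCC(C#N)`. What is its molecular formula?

C8H15NO

Atom tally by fragment:
  C2H5OCH2 → C:3 H:7 O:1
  CH2 → C:1 H:2
  CH2 → C:1 H:2
  CH2 → C:1 H:2
  CH2CN → C:2 H:2 N:1
Element totals:
  C: 8
  H: 15
  N: 1
  O: 1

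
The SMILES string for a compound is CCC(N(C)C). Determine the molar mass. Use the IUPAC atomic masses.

87.17 g/mol

Atom tally by fragment:
  CH3 → C:1 H:3
  CH2 → C:1 H:2
  CH2N(CH3)2 → C:3 H:8 N:1
Element totals:
  C: 5
  H: 13
  N: 1
Molecular formula: C5H13N.
  M = 5(12.011) + 13(1.008) + 14.007
    = 60.055 + 13.104 + 14.007 = 87.166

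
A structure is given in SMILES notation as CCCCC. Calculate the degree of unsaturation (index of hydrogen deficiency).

0

Atom tally by fragment:
  CH3 → C:1 H:3
  CH2 → C:1 H:2
  CH2 → C:1 H:2
  CH2 → C:1 H:2
  CH3 → C:1 H:3
Element totals:
  C: 5
  H: 12
Molecular formula: C5H12.
DoU = (2C + 2 + N − H − X) / 2 = (2·5 + 2 + 0 − 12 − 0) / 2 = 0.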